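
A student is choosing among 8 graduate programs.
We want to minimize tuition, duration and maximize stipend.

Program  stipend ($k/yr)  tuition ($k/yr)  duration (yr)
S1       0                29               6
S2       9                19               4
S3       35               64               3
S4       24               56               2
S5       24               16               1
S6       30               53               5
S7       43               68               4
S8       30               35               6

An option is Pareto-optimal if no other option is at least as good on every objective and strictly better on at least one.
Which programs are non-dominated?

S3, S5, S6, S7, S8

S1: dominated by S2 (stipend 9≥0, tuition 19≤29, duration 4≤6).
S2: dominated by S5 (stipend 24≥9, tuition 16≤19, duration 1≤4).
S3: not dominated.
S4: dominated by S5 (stipend 24≥24, tuition 16≤56, duration 1≤2).
S5: not dominated (best tuition).
S6: not dominated.
S7: not dominated (best stipend).
S8: not dominated.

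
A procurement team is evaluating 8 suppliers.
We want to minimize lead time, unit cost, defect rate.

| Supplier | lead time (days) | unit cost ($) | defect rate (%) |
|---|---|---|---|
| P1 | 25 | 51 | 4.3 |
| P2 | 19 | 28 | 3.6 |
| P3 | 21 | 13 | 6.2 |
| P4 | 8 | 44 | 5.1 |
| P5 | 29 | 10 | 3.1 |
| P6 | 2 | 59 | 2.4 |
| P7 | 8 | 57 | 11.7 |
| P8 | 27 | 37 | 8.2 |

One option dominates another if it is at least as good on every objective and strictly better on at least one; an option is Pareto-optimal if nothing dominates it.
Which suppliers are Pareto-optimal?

P1: dominated by P2 (lead time 19≤25, unit cost 28≤51, defect rate 3.6≤4.3).
P2: not dominated.
P3: not dominated.
P4: not dominated.
P5: not dominated (best unit cost).
P6: not dominated (best lead time).
P7: dominated by P4 (lead time 8≤8, unit cost 44≤57, defect rate 5.1≤11.7).
P8: dominated by P2 (lead time 19≤27, unit cost 28≤37, defect rate 3.6≤8.2).

P2, P3, P4, P5, P6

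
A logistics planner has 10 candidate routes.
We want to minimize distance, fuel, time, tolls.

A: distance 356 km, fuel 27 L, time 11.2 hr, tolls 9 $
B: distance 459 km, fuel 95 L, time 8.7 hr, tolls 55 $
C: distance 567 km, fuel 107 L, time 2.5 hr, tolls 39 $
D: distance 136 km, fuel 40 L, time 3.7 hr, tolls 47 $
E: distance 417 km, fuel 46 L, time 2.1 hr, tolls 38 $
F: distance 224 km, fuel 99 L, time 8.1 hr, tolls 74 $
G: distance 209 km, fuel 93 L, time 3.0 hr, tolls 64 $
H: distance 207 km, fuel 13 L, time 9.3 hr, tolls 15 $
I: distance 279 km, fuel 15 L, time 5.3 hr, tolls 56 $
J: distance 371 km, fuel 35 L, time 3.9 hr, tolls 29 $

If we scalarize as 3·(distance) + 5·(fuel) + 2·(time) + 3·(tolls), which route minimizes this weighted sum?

A: 3·356 + 5·27 + 2·11.2 + 3·9 = 1252.4
B: 3·459 + 5·95 + 2·8.7 + 3·55 = 2034.4
C: 3·567 + 5·107 + 2·2.5 + 3·39 = 2358.0
D: 3·136 + 5·40 + 2·3.7 + 3·47 = 756.4
E: 3·417 + 5·46 + 2·2.1 + 3·38 = 1599.2
F: 3·224 + 5·99 + 2·8.1 + 3·74 = 1405.2
G: 3·209 + 5·93 + 2·3.0 + 3·64 = 1290.0
H: 3·207 + 5·13 + 2·9.3 + 3·15 = 749.6
I: 3·279 + 5·15 + 2·5.3 + 3·56 = 1090.6
J: 3·371 + 5·35 + 2·3.9 + 3·29 = 1382.8
Lowest: H at 749.6.

H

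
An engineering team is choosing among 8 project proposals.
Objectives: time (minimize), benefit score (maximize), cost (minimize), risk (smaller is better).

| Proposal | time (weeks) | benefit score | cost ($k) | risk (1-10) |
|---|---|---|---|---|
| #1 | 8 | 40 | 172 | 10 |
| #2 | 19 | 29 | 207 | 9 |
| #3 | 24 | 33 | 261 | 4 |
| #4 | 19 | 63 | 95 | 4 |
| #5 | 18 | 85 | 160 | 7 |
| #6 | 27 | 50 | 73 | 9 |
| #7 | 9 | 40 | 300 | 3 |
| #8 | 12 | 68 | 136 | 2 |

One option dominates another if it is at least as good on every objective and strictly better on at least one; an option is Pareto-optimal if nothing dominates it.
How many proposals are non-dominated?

#1: not dominated (best time).
#2: dominated by #4 (time 19≤19, benefit score 63≥29, cost 95≤207, risk 4≤9).
#3: dominated by #4 (time 19≤24, benefit score 63≥33, cost 95≤261, risk 4≤4).
#4: not dominated.
#5: not dominated (best benefit score).
#6: not dominated (best cost).
#7: not dominated.
#8: not dominated (best risk).
Pareto-optimal: #1, #4, #5, #6, #7, #8 → 6.

6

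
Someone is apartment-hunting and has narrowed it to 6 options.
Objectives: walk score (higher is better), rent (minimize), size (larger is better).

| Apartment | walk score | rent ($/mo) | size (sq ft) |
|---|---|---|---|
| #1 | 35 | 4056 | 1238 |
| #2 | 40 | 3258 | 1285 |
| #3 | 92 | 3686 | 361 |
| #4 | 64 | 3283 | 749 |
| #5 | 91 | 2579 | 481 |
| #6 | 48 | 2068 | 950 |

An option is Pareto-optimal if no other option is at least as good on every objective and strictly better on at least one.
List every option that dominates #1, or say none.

#2

#2: walk score 40≥35, rent 3258≤4056, size 1285≥1238 — dominates #1.
Others (#3, #4, #5, #6) are each worse than #1 on at least one objective.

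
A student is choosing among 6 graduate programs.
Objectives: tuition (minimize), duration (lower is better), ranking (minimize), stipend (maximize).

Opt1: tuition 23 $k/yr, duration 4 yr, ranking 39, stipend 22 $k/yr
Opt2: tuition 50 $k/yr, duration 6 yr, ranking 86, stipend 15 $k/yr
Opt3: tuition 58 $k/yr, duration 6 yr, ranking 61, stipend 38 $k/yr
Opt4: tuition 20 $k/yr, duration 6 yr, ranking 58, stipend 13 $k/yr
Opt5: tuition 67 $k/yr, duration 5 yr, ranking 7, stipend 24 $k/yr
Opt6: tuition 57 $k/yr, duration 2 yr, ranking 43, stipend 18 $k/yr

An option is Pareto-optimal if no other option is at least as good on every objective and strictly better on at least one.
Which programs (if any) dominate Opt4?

none

Opt1: worse on tuition (23 vs 20).
Opt2: worse on tuition (50 vs 20).
Opt3: worse on tuition (58 vs 20).
Opt5: worse on tuition (67 vs 20).
Opt6: worse on tuition (57 vs 20).
No option dominates Opt4.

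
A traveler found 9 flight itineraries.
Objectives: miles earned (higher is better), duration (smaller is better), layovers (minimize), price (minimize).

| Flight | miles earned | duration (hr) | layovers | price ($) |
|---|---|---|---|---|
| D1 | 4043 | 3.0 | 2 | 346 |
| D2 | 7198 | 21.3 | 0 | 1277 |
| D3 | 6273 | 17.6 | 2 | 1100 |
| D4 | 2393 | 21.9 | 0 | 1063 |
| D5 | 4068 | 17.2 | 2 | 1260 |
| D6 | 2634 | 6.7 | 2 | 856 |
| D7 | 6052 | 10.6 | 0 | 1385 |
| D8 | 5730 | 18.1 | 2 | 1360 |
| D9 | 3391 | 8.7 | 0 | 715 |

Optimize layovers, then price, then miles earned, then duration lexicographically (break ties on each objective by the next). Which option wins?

D9

First minimize layovers: best is 0, kept {D2, D4, D7, D9}.
Then minimize price: best is 715, kept {D9}.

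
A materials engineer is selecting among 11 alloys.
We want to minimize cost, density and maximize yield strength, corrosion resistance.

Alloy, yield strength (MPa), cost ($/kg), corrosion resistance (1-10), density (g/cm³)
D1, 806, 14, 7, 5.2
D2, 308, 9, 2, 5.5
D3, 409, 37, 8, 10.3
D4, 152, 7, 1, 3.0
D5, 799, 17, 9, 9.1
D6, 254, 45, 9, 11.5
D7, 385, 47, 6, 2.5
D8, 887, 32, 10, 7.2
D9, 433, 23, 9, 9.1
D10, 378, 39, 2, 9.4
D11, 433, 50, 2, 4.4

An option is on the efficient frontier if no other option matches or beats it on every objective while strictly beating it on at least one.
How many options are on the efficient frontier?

7

D1: not dominated.
D2: not dominated.
D3: dominated by D5 (yield strength 799≥409, cost 17≤37, corrosion resistance 9≥8, density 9.1≤10.3).
D4: not dominated (best cost).
D5: not dominated.
D6: dominated by D5 (yield strength 799≥254, cost 17≤45, corrosion resistance 9≥9, density 9.1≤11.5).
D7: not dominated (best density).
D8: not dominated (best yield strength).
D9: dominated by D5 (yield strength 799≥433, cost 17≤23, corrosion resistance 9≥9, density 9.1≤9.1).
D10: dominated by D1 (yield strength 806≥378, cost 14≤39, corrosion resistance 7≥2, density 5.2≤9.4).
D11: not dominated.
Pareto-optimal: D1, D2, D4, D5, D7, D8, D11 → 7.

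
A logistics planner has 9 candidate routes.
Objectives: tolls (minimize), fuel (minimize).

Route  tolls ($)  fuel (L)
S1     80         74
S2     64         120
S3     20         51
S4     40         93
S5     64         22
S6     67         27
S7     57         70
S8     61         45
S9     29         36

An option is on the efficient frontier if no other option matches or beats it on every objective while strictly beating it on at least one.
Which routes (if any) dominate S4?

S3, S9

S3: tolls 20≤40, fuel 51≤93 — dominates S4.
S9: tolls 29≤40, fuel 36≤93 — dominates S4.
Others (S1, S2, S5, S6, S7, S8) are each worse than S4 on at least one objective.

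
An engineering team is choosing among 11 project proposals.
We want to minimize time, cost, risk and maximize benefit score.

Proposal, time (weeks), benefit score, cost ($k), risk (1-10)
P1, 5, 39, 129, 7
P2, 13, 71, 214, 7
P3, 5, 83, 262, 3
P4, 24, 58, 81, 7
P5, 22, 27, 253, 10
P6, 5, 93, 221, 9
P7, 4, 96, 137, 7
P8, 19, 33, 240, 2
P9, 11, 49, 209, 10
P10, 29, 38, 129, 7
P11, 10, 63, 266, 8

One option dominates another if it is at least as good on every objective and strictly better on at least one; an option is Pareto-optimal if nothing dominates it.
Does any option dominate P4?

No

P1: worse on benefit score (39 vs 58).
P2: worse on cost (214 vs 81).
P3: worse on cost (262 vs 81).
P5: worse on benefit score (27 vs 58).
P6: worse on cost (221 vs 81).
P7: worse on cost (137 vs 81).
P8: worse on benefit score (33 vs 58).
P9: worse on benefit score (49 vs 58).
P10: worse on time (29 vs 24).
P11: worse on cost (266 vs 81).
No option is at least as good as P4 on every objective and strictly better on one.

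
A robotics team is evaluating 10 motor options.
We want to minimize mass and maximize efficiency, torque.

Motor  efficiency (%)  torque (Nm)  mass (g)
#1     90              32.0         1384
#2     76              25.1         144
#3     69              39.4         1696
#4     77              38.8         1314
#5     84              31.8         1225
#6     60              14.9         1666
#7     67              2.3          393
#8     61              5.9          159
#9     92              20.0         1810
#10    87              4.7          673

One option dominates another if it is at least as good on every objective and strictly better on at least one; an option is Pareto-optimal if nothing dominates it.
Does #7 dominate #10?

No

#7 vs #10: #7 is worse on efficiency (67 vs 87), so it does not dominate #10.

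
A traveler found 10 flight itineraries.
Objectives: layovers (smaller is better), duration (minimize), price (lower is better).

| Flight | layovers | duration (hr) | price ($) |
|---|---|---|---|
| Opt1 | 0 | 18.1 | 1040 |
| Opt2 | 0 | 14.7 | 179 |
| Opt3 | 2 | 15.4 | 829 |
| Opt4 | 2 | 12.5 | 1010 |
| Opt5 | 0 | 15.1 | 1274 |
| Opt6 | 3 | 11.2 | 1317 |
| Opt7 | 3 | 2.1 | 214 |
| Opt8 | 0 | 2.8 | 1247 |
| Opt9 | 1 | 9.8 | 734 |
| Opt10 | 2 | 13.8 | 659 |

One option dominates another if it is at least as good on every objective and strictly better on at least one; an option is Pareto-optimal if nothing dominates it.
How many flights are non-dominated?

5

Opt1: dominated by Opt2 (layovers 0≤0, duration 14.7≤18.1, price 179≤1040).
Opt2: not dominated (best price).
Opt3: dominated by Opt2 (layovers 0≤2, duration 14.7≤15.4, price 179≤829).
Opt4: dominated by Opt9 (layovers 1≤2, duration 9.8≤12.5, price 734≤1010).
Opt5: dominated by Opt2 (layovers 0≤0, duration 14.7≤15.1, price 179≤1274).
Opt6: dominated by Opt7 (layovers 3≤3, duration 2.1≤11.2, price 214≤1317).
Opt7: not dominated (best duration).
Opt8: not dominated.
Opt9: not dominated.
Opt10: not dominated.
Pareto-optimal: Opt2, Opt7, Opt8, Opt9, Opt10 → 5.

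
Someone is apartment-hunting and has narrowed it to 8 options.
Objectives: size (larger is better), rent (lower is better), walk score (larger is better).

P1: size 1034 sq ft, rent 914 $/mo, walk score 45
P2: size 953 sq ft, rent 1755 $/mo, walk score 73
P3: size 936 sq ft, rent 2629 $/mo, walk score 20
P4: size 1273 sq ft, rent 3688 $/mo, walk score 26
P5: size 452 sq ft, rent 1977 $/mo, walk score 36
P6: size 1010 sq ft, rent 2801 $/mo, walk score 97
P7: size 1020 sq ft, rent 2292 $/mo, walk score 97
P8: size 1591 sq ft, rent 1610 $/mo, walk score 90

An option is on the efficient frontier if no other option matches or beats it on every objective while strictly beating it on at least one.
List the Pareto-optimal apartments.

P1: not dominated (best rent).
P2: dominated by P8 (size 1591≥953, rent 1610≤1755, walk score 90≥73).
P3: dominated by P1 (size 1034≥936, rent 914≤2629, walk score 45≥20).
P4: dominated by P8 (size 1591≥1273, rent 1610≤3688, walk score 90≥26).
P5: dominated by P1 (size 1034≥452, rent 914≤1977, walk score 45≥36).
P6: dominated by P7 (size 1020≥1010, rent 2292≤2801, walk score 97≥97).
P7: not dominated.
P8: not dominated (best size).

P1, P7, P8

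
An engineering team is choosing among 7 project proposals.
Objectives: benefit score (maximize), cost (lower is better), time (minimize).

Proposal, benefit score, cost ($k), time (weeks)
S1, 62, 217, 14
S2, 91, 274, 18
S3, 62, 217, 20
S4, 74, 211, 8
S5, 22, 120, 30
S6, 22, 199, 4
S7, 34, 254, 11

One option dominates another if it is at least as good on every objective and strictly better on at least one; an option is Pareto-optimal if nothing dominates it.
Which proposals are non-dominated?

S2, S4, S5, S6

S1: dominated by S4 (benefit score 74≥62, cost 211≤217, time 8≤14).
S2: not dominated (best benefit score).
S3: dominated by S1 (benefit score 62≥62, cost 217≤217, time 14≤20).
S4: not dominated.
S5: not dominated (best cost).
S6: not dominated (best time).
S7: dominated by S4 (benefit score 74≥34, cost 211≤254, time 8≤11).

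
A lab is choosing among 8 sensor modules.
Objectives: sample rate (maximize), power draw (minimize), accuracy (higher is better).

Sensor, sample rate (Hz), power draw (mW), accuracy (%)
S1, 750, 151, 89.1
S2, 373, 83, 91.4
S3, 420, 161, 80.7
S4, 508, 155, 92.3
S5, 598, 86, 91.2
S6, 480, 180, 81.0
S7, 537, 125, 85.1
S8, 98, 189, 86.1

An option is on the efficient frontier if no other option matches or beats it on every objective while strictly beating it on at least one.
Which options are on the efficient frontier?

S1, S2, S4, S5

S1: not dominated (best sample rate).
S2: not dominated (best power draw).
S3: dominated by S1 (sample rate 750≥420, power draw 151≤161, accuracy 89.1≥80.7).
S4: not dominated (best accuracy).
S5: not dominated.
S6: dominated by S1 (sample rate 750≥480, power draw 151≤180, accuracy 89.1≥81.0).
S7: dominated by S5 (sample rate 598≥537, power draw 86≤125, accuracy 91.2≥85.1).
S8: dominated by S1 (sample rate 750≥98, power draw 151≤189, accuracy 89.1≥86.1).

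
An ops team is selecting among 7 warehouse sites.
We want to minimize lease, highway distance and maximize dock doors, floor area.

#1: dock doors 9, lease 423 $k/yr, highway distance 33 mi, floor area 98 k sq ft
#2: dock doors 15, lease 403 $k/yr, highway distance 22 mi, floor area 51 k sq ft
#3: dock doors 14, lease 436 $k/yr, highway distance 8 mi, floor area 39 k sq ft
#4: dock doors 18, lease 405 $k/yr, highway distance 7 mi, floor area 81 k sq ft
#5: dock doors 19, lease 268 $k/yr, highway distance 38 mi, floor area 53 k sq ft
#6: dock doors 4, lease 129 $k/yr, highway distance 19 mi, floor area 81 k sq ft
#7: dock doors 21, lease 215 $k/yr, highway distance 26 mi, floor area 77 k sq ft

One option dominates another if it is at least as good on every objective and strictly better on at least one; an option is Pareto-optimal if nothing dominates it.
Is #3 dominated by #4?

#4 vs #3: dock doors 18≥14, lease 405≤436, highway distance 7≤8, floor area 81≥39 — #4 is at least as good on every objective with at least one strict improvement.

Yes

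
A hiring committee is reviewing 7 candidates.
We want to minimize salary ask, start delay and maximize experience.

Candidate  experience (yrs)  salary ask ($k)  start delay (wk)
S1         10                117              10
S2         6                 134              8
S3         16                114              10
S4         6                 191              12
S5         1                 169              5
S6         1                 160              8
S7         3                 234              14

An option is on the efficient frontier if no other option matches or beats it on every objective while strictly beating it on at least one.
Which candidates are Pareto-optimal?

S2, S3, S5

S1: dominated by S3 (experience 16≥10, salary ask 114≤117, start delay 10≤10).
S2: not dominated.
S3: not dominated (best experience).
S4: dominated by S1 (experience 10≥6, salary ask 117≤191, start delay 10≤12).
S5: not dominated (best start delay).
S6: dominated by S2 (experience 6≥1, salary ask 134≤160, start delay 8≤8).
S7: dominated by S1 (experience 10≥3, salary ask 117≤234, start delay 10≤14).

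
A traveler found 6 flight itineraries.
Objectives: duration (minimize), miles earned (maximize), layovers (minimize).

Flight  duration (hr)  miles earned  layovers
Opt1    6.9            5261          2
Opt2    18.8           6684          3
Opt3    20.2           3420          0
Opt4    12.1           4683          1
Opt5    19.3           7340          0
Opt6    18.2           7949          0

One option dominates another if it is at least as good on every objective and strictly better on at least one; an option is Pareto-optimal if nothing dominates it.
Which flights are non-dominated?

Opt1, Opt4, Opt6

Opt1: not dominated (best duration).
Opt2: dominated by Opt6 (duration 18.2≤18.8, miles earned 7949≥6684, layovers 0≤3).
Opt3: dominated by Opt5 (duration 19.3≤20.2, miles earned 7340≥3420, layovers 0≤0).
Opt4: not dominated.
Opt5: dominated by Opt6 (duration 18.2≤19.3, miles earned 7949≥7340, layovers 0≤0).
Opt6: not dominated (best miles earned).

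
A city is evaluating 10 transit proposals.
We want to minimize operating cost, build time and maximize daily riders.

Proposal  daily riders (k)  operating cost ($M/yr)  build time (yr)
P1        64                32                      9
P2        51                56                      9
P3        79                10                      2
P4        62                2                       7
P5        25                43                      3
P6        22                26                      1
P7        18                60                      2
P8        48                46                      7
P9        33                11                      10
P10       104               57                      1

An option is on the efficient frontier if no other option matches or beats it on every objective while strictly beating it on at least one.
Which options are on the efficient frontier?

P3, P4, P6, P10

P1: dominated by P3 (daily riders 79≥64, operating cost 10≤32, build time 2≤9).
P2: dominated by P1 (daily riders 64≥51, operating cost 32≤56, build time 9≤9).
P3: not dominated.
P4: not dominated (best operating cost).
P5: dominated by P3 (daily riders 79≥25, operating cost 10≤43, build time 2≤3).
P6: not dominated.
P7: dominated by P3 (daily riders 79≥18, operating cost 10≤60, build time 2≤2).
P8: dominated by P3 (daily riders 79≥48, operating cost 10≤46, build time 2≤7).
P9: dominated by P3 (daily riders 79≥33, operating cost 10≤11, build time 2≤10).
P10: not dominated (best daily riders).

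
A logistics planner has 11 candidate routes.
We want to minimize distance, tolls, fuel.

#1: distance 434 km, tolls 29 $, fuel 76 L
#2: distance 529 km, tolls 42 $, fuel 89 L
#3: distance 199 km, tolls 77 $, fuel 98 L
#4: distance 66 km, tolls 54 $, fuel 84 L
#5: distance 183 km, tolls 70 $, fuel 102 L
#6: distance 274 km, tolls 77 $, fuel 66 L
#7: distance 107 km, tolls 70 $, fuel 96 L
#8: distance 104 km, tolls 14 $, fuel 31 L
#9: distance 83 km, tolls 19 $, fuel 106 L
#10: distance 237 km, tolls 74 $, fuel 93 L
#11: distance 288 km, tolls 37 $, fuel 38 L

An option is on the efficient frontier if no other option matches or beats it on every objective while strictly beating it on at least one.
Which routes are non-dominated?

#1: dominated by #8 (distance 104≤434, tolls 14≤29, fuel 31≤76).
#2: dominated by #1 (distance 434≤529, tolls 29≤42, fuel 76≤89).
#3: dominated by #4 (distance 66≤199, tolls 54≤77, fuel 84≤98).
#4: not dominated (best distance).
#5: dominated by #4 (distance 66≤183, tolls 54≤70, fuel 84≤102).
#6: dominated by #8 (distance 104≤274, tolls 14≤77, fuel 31≤66).
#7: dominated by #4 (distance 66≤107, tolls 54≤70, fuel 84≤96).
#8: not dominated (best tolls).
#9: not dominated.
#10: dominated by #4 (distance 66≤237, tolls 54≤74, fuel 84≤93).
#11: dominated by #8 (distance 104≤288, tolls 14≤37, fuel 31≤38).

#4, #8, #9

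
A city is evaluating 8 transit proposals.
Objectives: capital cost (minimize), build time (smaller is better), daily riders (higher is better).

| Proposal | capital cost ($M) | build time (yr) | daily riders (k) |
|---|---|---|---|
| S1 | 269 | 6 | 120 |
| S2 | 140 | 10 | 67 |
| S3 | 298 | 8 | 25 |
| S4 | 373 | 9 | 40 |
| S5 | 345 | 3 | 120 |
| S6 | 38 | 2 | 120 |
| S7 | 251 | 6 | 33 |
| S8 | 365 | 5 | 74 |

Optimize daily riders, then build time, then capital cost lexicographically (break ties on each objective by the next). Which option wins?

S6

First maximize daily riders: best is 120, kept {S1, S5, S6}.
Then minimize build time: best is 2, kept {S6}.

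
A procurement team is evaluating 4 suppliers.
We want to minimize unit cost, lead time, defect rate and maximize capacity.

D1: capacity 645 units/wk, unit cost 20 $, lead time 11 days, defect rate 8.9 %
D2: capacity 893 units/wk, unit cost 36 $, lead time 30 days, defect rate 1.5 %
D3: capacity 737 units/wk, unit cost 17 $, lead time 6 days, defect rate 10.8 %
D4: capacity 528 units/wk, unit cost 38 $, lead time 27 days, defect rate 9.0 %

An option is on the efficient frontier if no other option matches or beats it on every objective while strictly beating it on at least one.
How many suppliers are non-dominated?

3

D1: not dominated.
D2: not dominated (best capacity).
D3: not dominated (best unit cost).
D4: dominated by D1 (capacity 645≥528, unit cost 20≤38, lead time 11≤27, defect rate 8.9≤9.0).
Pareto-optimal: D1, D2, D3 → 3.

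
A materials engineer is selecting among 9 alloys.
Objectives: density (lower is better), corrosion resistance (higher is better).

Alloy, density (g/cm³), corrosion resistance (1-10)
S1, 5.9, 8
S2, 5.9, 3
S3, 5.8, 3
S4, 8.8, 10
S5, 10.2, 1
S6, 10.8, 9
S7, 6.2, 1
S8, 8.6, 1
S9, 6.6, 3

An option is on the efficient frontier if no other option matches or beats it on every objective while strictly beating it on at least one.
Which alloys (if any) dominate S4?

S1: worse on corrosion resistance (8 vs 10).
S2: worse on corrosion resistance (3 vs 10).
S3: worse on corrosion resistance (3 vs 10).
S5: worse on density (10.2 vs 8.8).
S6: worse on density (10.8 vs 8.8).
S7: worse on corrosion resistance (1 vs 10).
S8: worse on corrosion resistance (1 vs 10).
S9: worse on corrosion resistance (3 vs 10).
No option dominates S4.

none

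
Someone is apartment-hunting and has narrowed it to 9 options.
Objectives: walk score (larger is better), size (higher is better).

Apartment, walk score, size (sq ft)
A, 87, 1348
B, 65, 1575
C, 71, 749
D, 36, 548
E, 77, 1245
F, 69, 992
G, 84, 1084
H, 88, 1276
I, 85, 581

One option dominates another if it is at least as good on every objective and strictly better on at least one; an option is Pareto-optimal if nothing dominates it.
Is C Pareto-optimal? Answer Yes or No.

No

A vs C: walk score 87≥71, size 1348≥749 — A is at least as good on every objective and strictly better on at least one, so A dominates C.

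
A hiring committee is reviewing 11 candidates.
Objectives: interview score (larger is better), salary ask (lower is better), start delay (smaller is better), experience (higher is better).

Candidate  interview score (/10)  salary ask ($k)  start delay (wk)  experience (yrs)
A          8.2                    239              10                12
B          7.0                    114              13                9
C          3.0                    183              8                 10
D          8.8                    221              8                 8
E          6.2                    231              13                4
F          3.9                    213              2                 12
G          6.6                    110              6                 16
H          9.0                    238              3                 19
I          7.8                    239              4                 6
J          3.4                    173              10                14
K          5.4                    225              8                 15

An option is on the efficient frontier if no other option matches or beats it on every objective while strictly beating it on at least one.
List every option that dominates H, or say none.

A: worse on interview score (8.2 vs 9.0).
B: worse on interview score (7.0 vs 9.0).
C: worse on interview score (3.0 vs 9.0).
D: worse on interview score (8.8 vs 9.0).
E: worse on interview score (6.2 vs 9.0).
F: worse on interview score (3.9 vs 9.0).
G: worse on interview score (6.6 vs 9.0).
I: worse on interview score (7.8 vs 9.0).
J: worse on interview score (3.4 vs 9.0).
K: worse on interview score (5.4 vs 9.0).
No option dominates H.

none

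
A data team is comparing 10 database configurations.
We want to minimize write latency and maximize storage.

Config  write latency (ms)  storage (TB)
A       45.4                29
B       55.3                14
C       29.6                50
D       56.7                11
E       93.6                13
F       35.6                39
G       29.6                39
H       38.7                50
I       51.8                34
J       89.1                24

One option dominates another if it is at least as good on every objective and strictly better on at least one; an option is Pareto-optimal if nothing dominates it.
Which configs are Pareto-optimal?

A: dominated by C (write latency 29.6≤45.4, storage 50≥29).
B: dominated by A (write latency 45.4≤55.3, storage 29≥14).
C: not dominated.
D: dominated by A (write latency 45.4≤56.7, storage 29≥11).
E: dominated by A (write latency 45.4≤93.6, storage 29≥13).
F: dominated by C (write latency 29.6≤35.6, storage 50≥39).
G: dominated by C (write latency 29.6≤29.6, storage 50≥39).
H: dominated by C (write latency 29.6≤38.7, storage 50≥50).
I: dominated by C (write latency 29.6≤51.8, storage 50≥34).
J: dominated by A (write latency 45.4≤89.1, storage 29≥24).

C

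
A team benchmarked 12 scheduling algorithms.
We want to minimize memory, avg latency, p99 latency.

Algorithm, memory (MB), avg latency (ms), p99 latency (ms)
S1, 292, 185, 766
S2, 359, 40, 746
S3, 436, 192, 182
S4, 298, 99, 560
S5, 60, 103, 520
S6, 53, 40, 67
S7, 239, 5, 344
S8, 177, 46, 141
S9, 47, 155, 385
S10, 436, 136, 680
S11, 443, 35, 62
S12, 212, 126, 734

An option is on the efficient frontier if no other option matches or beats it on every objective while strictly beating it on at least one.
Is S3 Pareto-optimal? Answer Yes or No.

No

S6 vs S3: memory 53≤436, avg latency 40≤192, p99 latency 67≤182 — S6 is at least as good on every objective and strictly better on at least one, so S6 dominates S3.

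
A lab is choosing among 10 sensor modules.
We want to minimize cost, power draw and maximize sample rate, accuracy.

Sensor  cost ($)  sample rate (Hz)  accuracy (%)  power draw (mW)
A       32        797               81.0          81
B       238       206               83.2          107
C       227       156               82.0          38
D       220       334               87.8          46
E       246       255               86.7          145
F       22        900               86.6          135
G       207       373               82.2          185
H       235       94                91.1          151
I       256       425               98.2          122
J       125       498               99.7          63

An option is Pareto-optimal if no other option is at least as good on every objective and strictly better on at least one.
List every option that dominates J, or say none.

A: worse on accuracy (81.0 vs 99.7).
B: worse on cost (238 vs 125).
C: worse on cost (227 vs 125).
D: worse on cost (220 vs 125).
E: worse on cost (246 vs 125).
F: worse on accuracy (86.6 vs 99.7).
G: worse on cost (207 vs 125).
H: worse on cost (235 vs 125).
I: worse on cost (256 vs 125).
No option dominates J.

none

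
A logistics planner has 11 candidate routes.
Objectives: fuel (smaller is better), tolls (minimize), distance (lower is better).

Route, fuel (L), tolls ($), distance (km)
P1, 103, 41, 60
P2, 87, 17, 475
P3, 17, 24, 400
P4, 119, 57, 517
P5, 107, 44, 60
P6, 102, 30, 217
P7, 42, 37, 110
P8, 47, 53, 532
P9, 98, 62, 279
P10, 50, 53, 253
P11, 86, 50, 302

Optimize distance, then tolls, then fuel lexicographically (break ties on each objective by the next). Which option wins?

P1

First minimize distance: best is 60, kept {P1, P5}.
Then minimize tolls: best is 41, kept {P1}.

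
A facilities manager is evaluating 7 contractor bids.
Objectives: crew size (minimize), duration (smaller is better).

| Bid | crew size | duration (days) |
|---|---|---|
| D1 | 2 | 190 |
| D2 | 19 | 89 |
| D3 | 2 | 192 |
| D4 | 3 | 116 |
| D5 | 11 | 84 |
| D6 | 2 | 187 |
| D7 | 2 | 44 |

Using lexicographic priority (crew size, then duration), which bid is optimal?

D7

First minimize crew size: best is 2, kept {D1, D3, D6, D7}.
Then minimize duration: best is 44, kept {D7}.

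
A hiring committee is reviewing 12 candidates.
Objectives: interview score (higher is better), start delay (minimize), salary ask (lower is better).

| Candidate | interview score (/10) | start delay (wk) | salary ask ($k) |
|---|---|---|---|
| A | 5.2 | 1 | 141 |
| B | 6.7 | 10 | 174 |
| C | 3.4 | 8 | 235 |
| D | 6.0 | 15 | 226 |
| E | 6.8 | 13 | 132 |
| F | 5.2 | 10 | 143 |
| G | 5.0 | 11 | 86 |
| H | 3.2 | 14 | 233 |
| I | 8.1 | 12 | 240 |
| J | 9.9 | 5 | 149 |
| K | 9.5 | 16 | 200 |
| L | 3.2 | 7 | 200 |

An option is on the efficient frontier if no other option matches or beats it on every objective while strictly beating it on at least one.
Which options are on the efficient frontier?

A, E, G, J

A: not dominated (best start delay).
B: dominated by J (interview score 9.9≥6.7, start delay 5≤10, salary ask 149≤174).
C: dominated by A (interview score 5.2≥3.4, start delay 1≤8, salary ask 141≤235).
D: dominated by B (interview score 6.7≥6.0, start delay 10≤15, salary ask 174≤226).
E: not dominated.
F: dominated by A (interview score 5.2≥5.2, start delay 1≤10, salary ask 141≤143).
G: not dominated (best salary ask).
H: dominated by A (interview score 5.2≥3.2, start delay 1≤14, salary ask 141≤233).
I: dominated by J (interview score 9.9≥8.1, start delay 5≤12, salary ask 149≤240).
J: not dominated (best interview score).
K: dominated by J (interview score 9.9≥9.5, start delay 5≤16, salary ask 149≤200).
L: dominated by A (interview score 5.2≥3.2, start delay 1≤7, salary ask 141≤200).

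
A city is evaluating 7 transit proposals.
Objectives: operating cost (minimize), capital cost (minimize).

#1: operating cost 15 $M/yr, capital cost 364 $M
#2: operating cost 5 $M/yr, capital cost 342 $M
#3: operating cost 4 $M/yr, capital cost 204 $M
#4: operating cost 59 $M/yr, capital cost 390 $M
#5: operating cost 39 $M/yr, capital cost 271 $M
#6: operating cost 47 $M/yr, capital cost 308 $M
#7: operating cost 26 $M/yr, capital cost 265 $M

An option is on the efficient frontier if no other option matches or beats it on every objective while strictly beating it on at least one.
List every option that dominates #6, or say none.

#3, #5, #7

#3: operating cost 4≤47, capital cost 204≤308 — dominates #6.
#5: operating cost 39≤47, capital cost 271≤308 — dominates #6.
#7: operating cost 26≤47, capital cost 265≤308 — dominates #6.
Others (#1, #2, #4) are each worse than #6 on at least one objective.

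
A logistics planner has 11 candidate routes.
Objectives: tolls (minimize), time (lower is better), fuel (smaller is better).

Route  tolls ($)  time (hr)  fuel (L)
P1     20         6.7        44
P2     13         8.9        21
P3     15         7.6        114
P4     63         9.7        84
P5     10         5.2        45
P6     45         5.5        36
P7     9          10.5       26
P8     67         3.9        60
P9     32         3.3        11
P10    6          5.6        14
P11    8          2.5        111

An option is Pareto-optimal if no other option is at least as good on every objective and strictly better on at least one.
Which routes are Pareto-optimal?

P5, P9, P10, P11

P1: dominated by P10 (tolls 6≤20, time 5.6≤6.7, fuel 14≤44).
P2: dominated by P10 (tolls 6≤13, time 5.6≤8.9, fuel 14≤21).
P3: dominated by P5 (tolls 10≤15, time 5.2≤7.6, fuel 45≤114).
P4: dominated by P1 (tolls 20≤63, time 6.7≤9.7, fuel 44≤84).
P5: not dominated.
P6: dominated by P9 (tolls 32≤45, time 3.3≤5.5, fuel 11≤36).
P7: dominated by P10 (tolls 6≤9, time 5.6≤10.5, fuel 14≤26).
P8: dominated by P9 (tolls 32≤67, time 3.3≤3.9, fuel 11≤60).
P9: not dominated (best fuel).
P10: not dominated (best tolls).
P11: not dominated (best time).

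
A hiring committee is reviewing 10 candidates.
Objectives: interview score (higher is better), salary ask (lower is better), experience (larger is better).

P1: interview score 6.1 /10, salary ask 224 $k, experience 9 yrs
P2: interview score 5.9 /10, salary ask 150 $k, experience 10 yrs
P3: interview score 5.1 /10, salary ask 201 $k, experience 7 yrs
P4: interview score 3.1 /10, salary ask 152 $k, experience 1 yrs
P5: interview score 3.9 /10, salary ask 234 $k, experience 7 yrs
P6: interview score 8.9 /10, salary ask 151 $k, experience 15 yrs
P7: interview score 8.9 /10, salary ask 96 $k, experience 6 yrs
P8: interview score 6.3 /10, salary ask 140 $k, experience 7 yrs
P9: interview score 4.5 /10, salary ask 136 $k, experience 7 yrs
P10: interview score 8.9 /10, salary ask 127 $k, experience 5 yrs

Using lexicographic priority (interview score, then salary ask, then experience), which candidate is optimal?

P7

First maximize interview score: best is 8.9, kept {P6, P7, P10}.
Then minimize salary ask: best is 96, kept {P7}.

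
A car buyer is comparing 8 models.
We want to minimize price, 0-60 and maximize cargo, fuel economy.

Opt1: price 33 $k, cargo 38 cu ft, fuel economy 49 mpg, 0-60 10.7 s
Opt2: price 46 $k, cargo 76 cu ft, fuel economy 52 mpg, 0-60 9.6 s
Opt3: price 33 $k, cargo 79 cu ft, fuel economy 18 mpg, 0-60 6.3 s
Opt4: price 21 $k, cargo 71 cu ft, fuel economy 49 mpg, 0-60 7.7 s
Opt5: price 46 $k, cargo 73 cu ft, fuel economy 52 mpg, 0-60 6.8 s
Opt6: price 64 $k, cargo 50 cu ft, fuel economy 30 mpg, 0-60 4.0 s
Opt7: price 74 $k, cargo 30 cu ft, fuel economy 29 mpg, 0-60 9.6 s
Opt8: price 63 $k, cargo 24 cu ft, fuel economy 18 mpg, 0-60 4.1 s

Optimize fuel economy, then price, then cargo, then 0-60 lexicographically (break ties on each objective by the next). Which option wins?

Opt2

First maximize fuel economy: best is 52, kept {Opt2, Opt5}.
Then minimize price: best is 46, kept {Opt2, Opt5}.
Then maximize cargo: best is 76, kept {Opt2}.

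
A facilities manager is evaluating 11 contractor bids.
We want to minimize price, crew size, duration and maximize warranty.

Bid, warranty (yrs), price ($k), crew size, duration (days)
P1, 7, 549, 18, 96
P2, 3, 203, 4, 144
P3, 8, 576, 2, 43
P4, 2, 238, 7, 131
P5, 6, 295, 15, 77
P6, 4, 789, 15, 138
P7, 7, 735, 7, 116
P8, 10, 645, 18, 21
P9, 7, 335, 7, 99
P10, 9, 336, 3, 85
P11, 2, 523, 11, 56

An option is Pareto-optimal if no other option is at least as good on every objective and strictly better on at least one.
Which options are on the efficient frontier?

P2, P3, P4, P5, P8, P9, P10, P11

P1: dominated by P10 (warranty 9≥7, price 336≤549, crew size 3≤18, duration 85≤96).
P2: not dominated (best price).
P3: not dominated (best crew size).
P4: not dominated.
P5: not dominated.
P6: dominated by P3 (warranty 8≥4, price 576≤789, crew size 2≤15, duration 43≤138).
P7: dominated by P3 (warranty 8≥7, price 576≤735, crew size 2≤7, duration 43≤116).
P8: not dominated (best warranty).
P9: not dominated.
P10: not dominated.
P11: not dominated.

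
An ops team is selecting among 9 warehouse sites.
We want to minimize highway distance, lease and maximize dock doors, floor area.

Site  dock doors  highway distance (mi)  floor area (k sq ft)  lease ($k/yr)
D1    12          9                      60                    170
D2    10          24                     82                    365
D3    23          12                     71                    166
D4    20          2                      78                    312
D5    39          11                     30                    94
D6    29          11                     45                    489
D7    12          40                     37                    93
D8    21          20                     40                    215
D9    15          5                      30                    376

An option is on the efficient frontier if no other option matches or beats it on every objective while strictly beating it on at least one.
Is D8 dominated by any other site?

Yes

D3 vs D8: dock doors 23≥21, highway distance 12≤20, floor area 71≥40, lease 166≤215 — D3 is at least as good on every objective and strictly better on at least one, so D3 dominates D8.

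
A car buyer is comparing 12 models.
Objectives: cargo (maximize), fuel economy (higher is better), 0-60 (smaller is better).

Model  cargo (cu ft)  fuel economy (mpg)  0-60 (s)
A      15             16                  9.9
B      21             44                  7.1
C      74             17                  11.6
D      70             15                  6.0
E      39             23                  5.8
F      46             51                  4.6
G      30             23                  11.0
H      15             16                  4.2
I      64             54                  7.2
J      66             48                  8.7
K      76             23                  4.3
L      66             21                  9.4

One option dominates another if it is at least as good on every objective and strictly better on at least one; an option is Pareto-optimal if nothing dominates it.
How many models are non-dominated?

A: dominated by B (cargo 21≥15, fuel economy 44≥16, 0-60 7.1≤9.9).
B: dominated by F (cargo 46≥21, fuel economy 51≥44, 0-60 4.6≤7.1).
C: dominated by K (cargo 76≥74, fuel economy 23≥17, 0-60 4.3≤11.6).
D: dominated by K (cargo 76≥70, fuel economy 23≥15, 0-60 4.3≤6.0).
E: dominated by F (cargo 46≥39, fuel economy 51≥23, 0-60 4.6≤5.8).
F: not dominated.
G: dominated by E (cargo 39≥30, fuel economy 23≥23, 0-60 5.8≤11.0).
H: not dominated (best 0-60).
I: not dominated (best fuel economy).
J: not dominated.
K: not dominated (best cargo).
L: dominated by J (cargo 66≥66, fuel economy 48≥21, 0-60 8.7≤9.4).
Pareto-optimal: F, H, I, J, K → 5.

5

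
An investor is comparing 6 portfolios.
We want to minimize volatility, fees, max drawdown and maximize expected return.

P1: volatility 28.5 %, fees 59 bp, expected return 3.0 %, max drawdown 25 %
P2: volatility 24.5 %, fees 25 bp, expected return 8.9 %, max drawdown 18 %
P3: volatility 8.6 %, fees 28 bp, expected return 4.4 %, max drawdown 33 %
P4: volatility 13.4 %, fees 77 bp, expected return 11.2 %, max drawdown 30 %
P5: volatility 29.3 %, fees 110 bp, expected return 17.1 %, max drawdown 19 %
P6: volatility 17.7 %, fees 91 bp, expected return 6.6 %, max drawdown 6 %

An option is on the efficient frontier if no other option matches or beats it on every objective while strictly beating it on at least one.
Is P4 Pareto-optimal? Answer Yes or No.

P1: worse on volatility (28.5 vs 13.4).
P2: worse on volatility (24.5 vs 13.4).
P3: worse on expected return (4.4 vs 11.2).
P5: worse on volatility (29.3 vs 13.4).
P6: worse on volatility (17.7 vs 13.4).
No option is at least as good as P4 on every objective and strictly better on one.

Yes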